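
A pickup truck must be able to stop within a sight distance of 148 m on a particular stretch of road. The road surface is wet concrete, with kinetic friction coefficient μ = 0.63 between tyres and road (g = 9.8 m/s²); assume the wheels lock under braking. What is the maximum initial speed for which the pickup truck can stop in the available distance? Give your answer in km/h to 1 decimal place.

a = μg = 0.63 × 9.8 = 6.174 m/s².
v²/(2a) = d ⇒ v = √(2 × 6.174 × 148) = √1827.50 = 42.7493 m/s.
42.7493 m/s × 3.6 = 153.897 km/h.

Maximum speed ≈ 153.9 km/h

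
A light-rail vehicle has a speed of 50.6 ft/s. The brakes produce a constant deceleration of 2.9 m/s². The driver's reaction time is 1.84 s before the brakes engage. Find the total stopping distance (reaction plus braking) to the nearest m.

Total stopping distance ≈ 69 m

50.6 ft/s × 0.3048 = 15.4229 m/s.
Reaction distance = v·t_r = 15.4229 × 1.84 = 28.378 m.
Braking distance = v²/(2a) = 15.4229² / (2 × 2.900) = 237.866 / 5.800 = 41.011 m.
Total = 28.378 + 41.011 = 69.389 m.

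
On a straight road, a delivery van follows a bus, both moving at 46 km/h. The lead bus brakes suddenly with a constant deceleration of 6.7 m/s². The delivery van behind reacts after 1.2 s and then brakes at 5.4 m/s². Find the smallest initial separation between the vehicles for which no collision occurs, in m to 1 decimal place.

Minimum gap ≈ 18.3 m

46 km/h ÷ 3.6 = 12.7778 m/s.
Leader travels v²/(2a_L) = 163.272 / 13.400 = 12.184 m before stopping.
Follower covers v·t_r = 12.7778 × 1.2 = 15.333 m while reacting, then v²/(2a_F) = 163.272 / 10.800 = 15.118 m while braking, for a total of 15.333 + 15.118 = 30.451 m.
Since a_F ≤ a_L and the follower starts braking later, the follower is never slower than the leader, so the closest approach is when both have stopped.
Minimum gap = 30.451 − 12.184 = 18.267 m.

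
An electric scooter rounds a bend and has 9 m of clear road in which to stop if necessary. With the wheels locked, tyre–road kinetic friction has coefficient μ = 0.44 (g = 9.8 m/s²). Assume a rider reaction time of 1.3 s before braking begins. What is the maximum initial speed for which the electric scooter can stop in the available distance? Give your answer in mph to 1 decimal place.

a = μg = 0.44 × 9.8 = 4.312 m/s².
Stopping distance: v·t_r + v²/(2a) = 9 with t_r = 1.3 s and a = 4.312 m/s².
So v² + 11.211 v − 77.62 = 0.
Positive root: v = −a·t_r + √((a·t_r)² + 2a·d) = −5.606 + √(31.427 + 77.62) = 4.8366 m/s.
4.8366 m/s ÷ 0.44704 = 10.819 mph.

Maximum speed ≈ 10.8 mph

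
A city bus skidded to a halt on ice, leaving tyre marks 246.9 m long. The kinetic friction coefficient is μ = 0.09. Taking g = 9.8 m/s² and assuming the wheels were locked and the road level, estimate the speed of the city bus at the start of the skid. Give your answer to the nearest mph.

Deceleration a = μg = 0.09 × 9.8 = 0.882 m/s².
v = √(2a·d) = √(2 × 0.882 × 246.9) = √435.532 = 20.8694 m/s.
= 20.8694 ÷ 0.44704 = 46.684 mph.

Initial speed ≈ 47 mph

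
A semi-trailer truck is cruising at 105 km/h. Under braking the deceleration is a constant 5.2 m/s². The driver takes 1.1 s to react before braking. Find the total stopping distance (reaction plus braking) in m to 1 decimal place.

105 km/h ÷ 3.6 = 29.1667 m/s.
Reaction distance = v·t_r = 29.1667 × 1.1 = 32.083 m.
Braking distance = v²/(2a) = 29.1667² / (2 × 5.200) = 850.696 / 10.400 = 81.798 m.
Total = 32.083 + 81.798 = 113.881 m.

Total stopping distance ≈ 113.9 m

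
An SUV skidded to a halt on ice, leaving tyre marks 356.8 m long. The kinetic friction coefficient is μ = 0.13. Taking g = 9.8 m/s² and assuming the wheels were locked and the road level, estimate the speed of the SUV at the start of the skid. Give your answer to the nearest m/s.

Deceleration a = μg = 0.13 × 9.8 = 1.274 m/s².
v = √(2a·d) = √(2 × 1.274 × 356.8) = √909.126 = 30.1517 m/s.

Initial speed ≈ 30 m/s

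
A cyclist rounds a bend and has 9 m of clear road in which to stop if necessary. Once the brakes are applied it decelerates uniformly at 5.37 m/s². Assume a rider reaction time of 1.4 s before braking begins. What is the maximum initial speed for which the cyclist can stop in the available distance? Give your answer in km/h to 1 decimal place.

Stopping distance: v·t_r + v²/(2a) = 9 with t_r = 1.4 s and a = 5.370 m/s².
So v² + 15.036 v − 96.66 = 0.
Positive root: v = −a·t_r + √((a·t_r)² + 2a·d) = −7.518 + √(56.520 + 96.66) = 4.8586 m/s.
4.8586 m/s × 3.6 = 17.491 km/h.

Maximum speed ≈ 17.5 km/h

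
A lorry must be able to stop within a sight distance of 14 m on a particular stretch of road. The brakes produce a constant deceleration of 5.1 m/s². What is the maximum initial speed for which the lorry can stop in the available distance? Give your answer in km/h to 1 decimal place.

v²/(2a) = d ⇒ v = √(2 × 5.100 × 14) = √142.80 = 11.9499 m/s.
11.9499 m/s × 3.6 = 43.020 km/h.

Maximum speed ≈ 43.0 km/h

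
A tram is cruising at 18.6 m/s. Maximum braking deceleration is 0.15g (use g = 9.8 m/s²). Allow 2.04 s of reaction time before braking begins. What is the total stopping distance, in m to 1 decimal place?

a = 0.15 × 9.8 = 1.470 m/s².
Reaction distance = v·t_r = 18.6000 × 2.04 = 37.944 m.
Braking distance = v²/(2a) = 18.6000² / (2 × 1.470) = 345.960 / 2.940 = 117.673 m.
Total = 37.944 + 117.673 = 155.617 m.

Total stopping distance ≈ 155.6 m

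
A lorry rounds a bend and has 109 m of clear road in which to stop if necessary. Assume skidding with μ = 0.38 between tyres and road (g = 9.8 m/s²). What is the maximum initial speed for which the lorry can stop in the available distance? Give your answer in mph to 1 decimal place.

Maximum speed ≈ 63.7 mph

a = μg = 0.38 × 9.8 = 3.724 m/s².
v²/(2a) = d ⇒ v = √(2 × 3.724 × 109) = √811.83 = 28.4926 m/s.
28.4926 m/s ÷ 0.44704 = 63.736 mph.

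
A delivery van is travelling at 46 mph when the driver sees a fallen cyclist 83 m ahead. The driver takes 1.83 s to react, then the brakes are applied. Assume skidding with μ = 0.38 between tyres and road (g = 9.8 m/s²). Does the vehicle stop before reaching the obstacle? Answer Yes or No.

No

46 mph × 0.44704 = 20.5638 m/s.
a = μg = 0.38 × 9.8 = 3.724 m/s².
Reaction distance = 20.5638 × 1.83 = 37.632 m.
Braking distance = v²/(2a) = 422.870 / 7.448 = 56.776 m.
Total stopping distance = 37.632 + 56.776 = 94.408 m, vs 83 m available — it cannot stop in time and overshoots by 94.408 − 83 = 11.408 m.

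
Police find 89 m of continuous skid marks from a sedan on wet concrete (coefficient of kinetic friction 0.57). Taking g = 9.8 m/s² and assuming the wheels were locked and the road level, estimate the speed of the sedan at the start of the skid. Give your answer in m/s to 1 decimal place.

Initial speed ≈ 31.5 m/s

Deceleration a = μg = 0.57 × 9.8 = 5.586 m/s².
v = √(2a·d) = √(2 × 5.586 × 89) = √994.308 = 31.5326 m/s.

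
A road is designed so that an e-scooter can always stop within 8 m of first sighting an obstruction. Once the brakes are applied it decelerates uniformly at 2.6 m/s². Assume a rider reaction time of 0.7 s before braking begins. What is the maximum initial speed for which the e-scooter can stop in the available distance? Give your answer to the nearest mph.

Maximum speed ≈ 11 mph

Stopping distance: v·t_r + v²/(2a) = 8 with t_r = 0.7 s and a = 2.600 m/s².
So v² + 3.640 v − 41.60 = 0.
Positive root: v = −a·t_r + √((a·t_r)² + 2a·d) = −1.820 + √(3.312 + 41.60) = 4.8816 m/s.
4.8816 m/s ÷ 0.44704 = 10.920 mph.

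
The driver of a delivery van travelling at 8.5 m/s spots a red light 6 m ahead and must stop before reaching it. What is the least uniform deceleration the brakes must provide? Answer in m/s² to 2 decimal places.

Required deceleration ≈ 6.02 m/s²

v² = 2a·d ⇒ a = v²/(2d) = 8.5000² / (2 × 6.000) = 72.250 / 12.000 = 6.0208 m/s².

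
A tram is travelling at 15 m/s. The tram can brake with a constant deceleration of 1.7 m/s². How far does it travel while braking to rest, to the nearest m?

Braking distance = v²/(2a) = 15.0000² / (2 × 1.700) = 225.000 / 3.400 = 66.176 m.

Braking distance ≈ 66 m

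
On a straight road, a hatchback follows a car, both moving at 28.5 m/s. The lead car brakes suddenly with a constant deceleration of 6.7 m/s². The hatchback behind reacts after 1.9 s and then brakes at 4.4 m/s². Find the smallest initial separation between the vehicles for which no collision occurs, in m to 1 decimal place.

Leader travels v²/(2a_L) = 812.250 / 13.400 = 60.616 m before stopping.
Follower covers v·t_r = 28.5000 × 1.9 = 54.150 m while reacting, then v²/(2a_F) = 812.250 / 8.800 = 92.301 m while braking, for a total of 54.150 + 92.301 = 146.451 m.
Since a_F ≤ a_L and the follower starts braking later, the follower is never slower than the leader, so the closest approach is when both have stopped.
Minimum gap = 146.451 − 60.616 = 85.835 m.

Minimum gap ≈ 85.8 m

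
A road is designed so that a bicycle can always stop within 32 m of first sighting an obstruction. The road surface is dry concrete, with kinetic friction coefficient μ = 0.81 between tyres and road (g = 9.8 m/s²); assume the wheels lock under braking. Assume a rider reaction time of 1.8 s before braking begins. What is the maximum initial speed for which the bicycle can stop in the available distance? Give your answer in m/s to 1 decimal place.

a = μg = 0.81 × 9.8 = 7.938 m/s².
Stopping distance: v·t_r + v²/(2a) = 32 with t_r = 1.8 s and a = 7.938 m/s².
So v² + 28.577 v − 508.03 = 0.
Positive root: v = −a·t_r + √((a·t_r)² + 2a·d) = −14.288 + √(204.147 + 508.03) = 12.3986 m/s.

Maximum speed ≈ 12.4 m/s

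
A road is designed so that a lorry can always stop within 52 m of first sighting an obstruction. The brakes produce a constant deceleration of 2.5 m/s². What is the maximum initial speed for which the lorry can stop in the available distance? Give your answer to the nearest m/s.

v²/(2a) = d ⇒ v = √(2 × 2.500 × 52) = √260.00 = 16.1245 m/s.

Maximum speed ≈ 16 m/s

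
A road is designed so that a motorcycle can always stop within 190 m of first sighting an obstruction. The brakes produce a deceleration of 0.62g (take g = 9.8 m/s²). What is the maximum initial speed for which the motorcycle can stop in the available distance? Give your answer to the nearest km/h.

Maximum speed ≈ 173 km/h

a = 0.62 × 9.8 = 6.076 m/s².
v²/(2a) = d ⇒ v = √(2 × 6.076 × 190) = √2308.88 = 48.0508 m/s.
48.0508 m/s × 3.6 = 172.983 km/h.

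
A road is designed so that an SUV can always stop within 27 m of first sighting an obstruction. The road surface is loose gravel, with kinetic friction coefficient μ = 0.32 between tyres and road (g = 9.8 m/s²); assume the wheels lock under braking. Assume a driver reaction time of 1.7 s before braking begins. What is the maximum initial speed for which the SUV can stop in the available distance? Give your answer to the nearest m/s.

a = μg = 0.32 × 9.8 = 3.136 m/s².
Stopping distance: v·t_r + v²/(2a) = 27 with t_r = 1.7 s and a = 3.136 m/s².
So v² + 10.662 v − 169.34 = 0.
Positive root: v = −a·t_r + √((a·t_r)² + 2a·d) = −5.331 + √(28.420 + 169.34) = 8.7317 m/s.

Maximum speed ≈ 9 m/s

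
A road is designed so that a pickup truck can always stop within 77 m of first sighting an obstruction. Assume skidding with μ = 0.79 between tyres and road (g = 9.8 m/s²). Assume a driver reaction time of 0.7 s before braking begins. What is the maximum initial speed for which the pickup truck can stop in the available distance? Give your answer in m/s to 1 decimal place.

Maximum speed ≈ 29.5 m/s

a = μg = 0.79 × 9.8 = 7.742 m/s².
Stopping distance: v·t_r + v²/(2a) = 77 with t_r = 0.7 s and a = 7.742 m/s².
So v² + 10.839 v − 1192.27 = 0.
Positive root: v = −a·t_r + √((a·t_r)² + 2a·d) = −5.419 + √(29.366 + 1192.27) = 29.5329 m/s.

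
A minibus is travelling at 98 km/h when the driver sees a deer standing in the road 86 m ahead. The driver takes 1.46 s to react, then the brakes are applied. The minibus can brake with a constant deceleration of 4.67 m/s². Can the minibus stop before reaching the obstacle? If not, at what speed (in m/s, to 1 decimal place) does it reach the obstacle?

No — it strikes the obstacle at 17.6 m/s

98 km/h ÷ 3.6 = 27.2222 m/s.
Reaction distance = 27.2222 × 1.46 = 39.744 m.
Braking distance needed to stop: v²/(2a) = 741.048 / 9.340 = 79.341 m, so total needed = 39.744 + 79.341 = 119.085 m > 86 m — it cannot stop.
Distance remaining when braking begins: 86 − 39.744 = 46.256 m.
v² = v₀² − 2a·d = 741.048 − 2 × 4.670 × 46.256 = 309.017 m²/s².
v = √309.017 = 17.579 m/s.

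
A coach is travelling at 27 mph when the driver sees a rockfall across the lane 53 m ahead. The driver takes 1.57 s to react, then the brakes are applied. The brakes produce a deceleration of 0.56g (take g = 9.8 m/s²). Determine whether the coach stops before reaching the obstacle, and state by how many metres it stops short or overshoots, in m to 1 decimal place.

Yes — it stops 20.8 m short of the obstacle

27 mph × 0.44704 = 12.0701 m/s.
a = 0.56 × 9.8 = 5.488 m/s².
Reaction distance = 12.0701 × 1.57 = 18.950 m.
Braking distance = v²/(2a) = 145.687 / 10.976 = 13.273 m.
Total stopping distance = 18.950 + 13.273 = 32.223 m, vs 53 m available — it stops with 53 − 32.223 = 20.777 m to spare.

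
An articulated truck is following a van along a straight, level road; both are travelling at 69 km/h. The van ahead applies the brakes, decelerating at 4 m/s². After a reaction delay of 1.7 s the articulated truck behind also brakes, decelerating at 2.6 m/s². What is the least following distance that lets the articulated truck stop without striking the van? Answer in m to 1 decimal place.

69 km/h ÷ 3.6 = 19.1667 m/s.
Leader travels v²/(2a_L) = 367.362 / 8.000 = 45.920 m before stopping.
Follower covers v·t_r = 19.1667 × 1.7 = 32.583 m while reacting, then v²/(2a_F) = 367.362 / 5.200 = 70.647 m while braking, for a total of 32.583 + 70.647 = 103.230 m.
Since a_F ≤ a_L and the follower starts braking later, the follower is never slower than the leader, so the closest approach is when both have stopped.
Minimum gap = 103.230 − 45.920 = 57.310 m.

Minimum gap ≈ 57.3 m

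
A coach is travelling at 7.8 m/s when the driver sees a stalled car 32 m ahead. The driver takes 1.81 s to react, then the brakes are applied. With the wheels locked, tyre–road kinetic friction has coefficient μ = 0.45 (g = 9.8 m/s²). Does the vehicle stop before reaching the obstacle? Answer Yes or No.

a = μg = 0.45 × 9.8 = 4.410 m/s².
Reaction distance = 7.8000 × 1.81 = 14.118 m.
Braking distance = v²/(2a) = 60.840 / 8.820 = 6.898 m.
Total stopping distance = 14.118 + 6.898 = 21.016 m, vs 32 m available — it stops with 32 − 21.016 = 10.984 m to spare.

Yes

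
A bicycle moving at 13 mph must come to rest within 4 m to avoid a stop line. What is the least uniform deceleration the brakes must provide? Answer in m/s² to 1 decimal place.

Required deceleration ≈ 4.2 m/s²

13 mph × 0.44704 = 5.8115 m/s.
v² = 2a·d ⇒ a = v²/(2d) = 5.8115² / (2 × 4.000) = 33.774 / 8.000 = 4.2218 m/s².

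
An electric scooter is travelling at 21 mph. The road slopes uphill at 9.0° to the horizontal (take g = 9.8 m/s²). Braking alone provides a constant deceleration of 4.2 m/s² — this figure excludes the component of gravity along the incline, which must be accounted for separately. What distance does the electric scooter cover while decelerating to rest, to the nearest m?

21 mph × 0.44704 = 9.3878 m/s.
Gravity along the uphill slope adds to the braking deceleration: a_eff = 4.200 + 9.8·sin 9.0° = 4.200 + 1.533 = 5.733 m/s².
Braking distance = v²/(2a) = 9.3878² / (2 × 5.733) = 88.131 / 11.466 = 7.686 m.

Braking distance ≈ 8 m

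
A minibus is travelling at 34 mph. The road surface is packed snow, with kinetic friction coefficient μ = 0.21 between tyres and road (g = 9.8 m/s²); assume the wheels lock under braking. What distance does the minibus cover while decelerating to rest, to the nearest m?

Braking distance ≈ 56 m

34 mph × 0.44704 = 15.1994 m/s.
a = μg = 0.21 × 9.8 = 2.058 m/s².
Braking distance = v²/(2a) = 15.1994² / (2 × 2.058) = 231.022 / 4.116 = 56.128 m.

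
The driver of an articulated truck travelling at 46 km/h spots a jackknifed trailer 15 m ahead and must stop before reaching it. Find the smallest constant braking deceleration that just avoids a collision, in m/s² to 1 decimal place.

46 km/h ÷ 3.6 = 12.7778 m/s.
v² = 2a·d ⇒ a = v²/(2d) = 12.7778² / (2 × 15.000) = 163.272 / 30.000 = 5.4424 m/s².

Required deceleration ≈ 5.4 m/s²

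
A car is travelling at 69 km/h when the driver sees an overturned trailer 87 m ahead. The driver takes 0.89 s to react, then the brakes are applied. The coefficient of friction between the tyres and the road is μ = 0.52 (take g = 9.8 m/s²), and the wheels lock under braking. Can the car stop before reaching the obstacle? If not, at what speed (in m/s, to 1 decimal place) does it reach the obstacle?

Yes — it stops about 33.9 m short of the obstacle, so it never reaches it

69 km/h ÷ 3.6 = 19.1667 m/s.
a = μg = 0.52 × 9.8 = 5.096 m/s².
Reaction distance = 19.1667 × 0.89 = 17.058 m.
Braking distance = v²/(2a) = 367.362 / 10.192 = 36.044 m.
Total stopping distance = 17.058 + 36.044 = 53.102 m, vs 87 m available — it stops with 87 − 53.102 = 33.898 m to spare.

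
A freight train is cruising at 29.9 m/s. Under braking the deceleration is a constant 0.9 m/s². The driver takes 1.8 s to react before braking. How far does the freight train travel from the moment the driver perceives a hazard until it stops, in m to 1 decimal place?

Total stopping distance ≈ 550.5 m

Reaction distance = v·t_r = 29.9000 × 1.8 = 53.820 m.
Braking distance = v²/(2a) = 29.9000² / (2 × 0.900) = 894.010 / 1.800 = 496.672 m.
Total = 53.820 + 496.672 = 550.492 m.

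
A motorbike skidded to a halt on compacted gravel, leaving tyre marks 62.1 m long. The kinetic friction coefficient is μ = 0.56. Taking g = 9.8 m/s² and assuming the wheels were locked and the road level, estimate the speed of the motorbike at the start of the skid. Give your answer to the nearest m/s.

Deceleration a = μg = 0.56 × 9.8 = 5.488 m/s².
v = √(2a·d) = √(2 × 5.488 × 62.1) = √681.610 = 26.1077 m/s.

Initial speed ≈ 26 m/s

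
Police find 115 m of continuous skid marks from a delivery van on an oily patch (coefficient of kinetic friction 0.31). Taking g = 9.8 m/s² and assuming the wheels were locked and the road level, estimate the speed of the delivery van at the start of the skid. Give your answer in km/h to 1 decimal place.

Initial speed ≈ 95.2 km/h

Deceleration a = μg = 0.31 × 9.8 = 3.038 m/s².
v = √(2a·d) = √(2 × 3.038 × 115) = √698.740 = 26.4337 m/s.
= 26.4337 × 3.6 = 95.161 km/h.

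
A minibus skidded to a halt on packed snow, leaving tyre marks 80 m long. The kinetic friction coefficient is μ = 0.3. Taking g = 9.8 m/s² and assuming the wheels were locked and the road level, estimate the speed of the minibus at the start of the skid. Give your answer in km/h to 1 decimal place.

Deceleration a = μg = 0.3 × 9.8 = 2.940 m/s².
v = √(2a·d) = √(2 × 2.940 × 80) = √470.400 = 21.6887 m/s.
= 21.6887 × 3.6 = 78.079 km/h.

Initial speed ≈ 78.1 km/h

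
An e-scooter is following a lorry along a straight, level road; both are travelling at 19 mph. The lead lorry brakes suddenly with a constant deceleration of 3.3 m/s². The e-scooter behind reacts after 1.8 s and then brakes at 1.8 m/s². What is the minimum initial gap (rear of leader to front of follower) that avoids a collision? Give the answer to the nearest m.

19 mph × 0.44704 = 8.4938 m/s.
Leader travels v²/(2a_L) = 72.145 / 6.600 = 10.931 m before stopping.
Follower covers v·t_r = 8.4938 × 1.8 = 15.289 m while reacting, then v²/(2a_F) = 72.145 / 3.600 = 20.040 m while braking, for a total of 15.289 + 20.040 = 35.329 m.
Since a_F ≤ a_L and the follower starts braking later, the follower is never slower than the leader, so the closest approach is when both have stopped.
Minimum gap = 35.329 − 10.931 = 24.398 m.

Minimum gap ≈ 24 m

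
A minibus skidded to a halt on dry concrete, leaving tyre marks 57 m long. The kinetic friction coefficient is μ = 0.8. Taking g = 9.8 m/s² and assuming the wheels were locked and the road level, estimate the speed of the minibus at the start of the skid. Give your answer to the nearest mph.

Deceleration a = μg = 0.8 × 9.8 = 7.840 m/s².
v = √(2a·d) = √(2 × 7.840 × 57) = √893.760 = 29.8958 m/s.
= 29.8958 ÷ 0.44704 = 66.875 mph.

Initial speed ≈ 67 mph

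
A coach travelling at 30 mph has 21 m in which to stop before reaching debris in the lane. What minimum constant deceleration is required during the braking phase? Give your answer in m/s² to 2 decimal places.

Required deceleration ≈ 4.28 m/s²

30 mph × 0.44704 = 13.4112 m/s.
v² = 2a·d ⇒ a = v²/(2d) = 13.4112² / (2 × 21.000) = 179.860 / 42.000 = 4.2824 m/s².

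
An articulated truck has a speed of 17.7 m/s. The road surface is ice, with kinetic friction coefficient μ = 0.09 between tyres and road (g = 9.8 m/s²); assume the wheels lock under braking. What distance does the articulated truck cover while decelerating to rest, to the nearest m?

Braking distance ≈ 178 m

a = μg = 0.09 × 9.8 = 0.882 m/s².
Braking distance = v²/(2a) = 17.7000² / (2 × 0.882) = 313.290 / 1.764 = 177.602 m.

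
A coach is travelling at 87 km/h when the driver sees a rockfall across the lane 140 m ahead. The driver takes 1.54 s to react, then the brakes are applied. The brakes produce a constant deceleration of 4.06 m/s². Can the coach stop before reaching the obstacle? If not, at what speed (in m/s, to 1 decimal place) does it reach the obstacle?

87 km/h ÷ 3.6 = 24.1667 m/s.
Reaction distance = 24.1667 × 1.54 = 37.217 m.
Braking distance = v²/(2a) = 584.029 / 8.120 = 71.925 m.
Total stopping distance = 37.217 + 71.925 = 109.142 m, vs 140 m available — it stops with 140 − 109.142 = 30.858 m to spare.

Yes — it stops about 30.9 m short of the obstacle, so it never reaches it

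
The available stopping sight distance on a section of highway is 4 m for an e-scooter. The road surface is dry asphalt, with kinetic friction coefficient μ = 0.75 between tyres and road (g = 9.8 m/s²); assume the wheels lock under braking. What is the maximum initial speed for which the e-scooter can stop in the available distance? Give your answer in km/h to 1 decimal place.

Maximum speed ≈ 27.6 km/h

a = μg = 0.75 × 9.8 = 7.350 m/s².
v²/(2a) = d ⇒ v = √(2 × 7.350 × 4) = √58.80 = 7.6681 m/s.
7.6681 m/s × 3.6 = 27.605 km/h.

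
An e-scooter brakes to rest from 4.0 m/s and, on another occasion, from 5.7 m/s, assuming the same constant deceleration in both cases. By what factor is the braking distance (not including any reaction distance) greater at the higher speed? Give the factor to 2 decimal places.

Braking distance d = v²/(2a), so with a fixed, d ∝ v².
Factor = (5.7/4.0)² = 1.4250² = 2.0306.

Factor ≈ 2.03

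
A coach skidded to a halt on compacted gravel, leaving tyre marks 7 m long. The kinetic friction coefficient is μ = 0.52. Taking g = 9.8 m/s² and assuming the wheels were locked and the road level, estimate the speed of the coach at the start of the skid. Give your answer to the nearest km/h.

Deceleration a = μg = 0.52 × 9.8 = 5.096 m/s².
v = √(2a·d) = √(2 × 5.096 × 7) = √71.344 = 8.4465 m/s.
= 8.4465 × 3.6 = 30.407 km/h.

Initial speed ≈ 30 km/h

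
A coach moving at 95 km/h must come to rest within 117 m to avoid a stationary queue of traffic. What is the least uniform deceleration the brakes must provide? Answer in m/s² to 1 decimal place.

Required deceleration ≈ 3.0 m/s²

95 km/h ÷ 3.6 = 26.3889 m/s.
v² = 2a·d ⇒ a = v²/(2d) = 26.3889² / (2 × 117.000) = 696.374 / 234.000 = 2.9760 m/s².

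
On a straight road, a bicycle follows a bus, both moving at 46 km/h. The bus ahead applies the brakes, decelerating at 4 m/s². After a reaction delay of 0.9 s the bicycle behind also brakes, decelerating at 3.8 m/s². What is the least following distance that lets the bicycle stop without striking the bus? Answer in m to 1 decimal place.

46 km/h ÷ 3.6 = 12.7778 m/s.
Leader travels v²/(2a_L) = 163.272 / 8.000 = 20.409 m before stopping.
Follower covers v·t_r = 12.7778 × 0.9 = 11.500 m while reacting, then v²/(2a_F) = 163.272 / 7.600 = 21.483 m while braking, for a total of 11.500 + 21.483 = 32.983 m.
Since a_F ≤ a_L and the follower starts braking later, the follower is never slower than the leader, so the closest approach is when both have stopped.
Minimum gap = 32.983 − 20.409 = 12.574 m.

Minimum gap ≈ 12.6 m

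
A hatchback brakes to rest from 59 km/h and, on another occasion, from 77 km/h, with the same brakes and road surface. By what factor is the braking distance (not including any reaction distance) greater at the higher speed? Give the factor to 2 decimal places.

Factor ≈ 1.70

Braking distance d = v²/(2a), so with a fixed, d ∝ v².
Factor = (77/59)² = 1.3051² = 1.7033.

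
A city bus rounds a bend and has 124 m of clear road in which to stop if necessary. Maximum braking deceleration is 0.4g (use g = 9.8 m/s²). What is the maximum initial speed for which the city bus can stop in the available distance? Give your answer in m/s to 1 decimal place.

Maximum speed ≈ 31.2 m/s

a = 0.4 × 9.8 = 3.920 m/s².
v²/(2a) = d ⇒ v = √(2 × 3.920 × 124) = √972.16 = 31.1795 m/s.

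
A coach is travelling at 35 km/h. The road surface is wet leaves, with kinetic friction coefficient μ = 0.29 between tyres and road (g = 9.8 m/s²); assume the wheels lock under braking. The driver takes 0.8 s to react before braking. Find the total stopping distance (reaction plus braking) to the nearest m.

35 km/h ÷ 3.6 = 9.7222 m/s.
a = μg = 0.29 × 9.8 = 2.842 m/s².
Reaction distance = v·t_r = 9.7222 × 0.8 = 7.778 m.
Braking distance = v²/(2a) = 9.7222² / (2 × 2.842) = 94.521 / 5.684 = 16.629 m.
Total = 7.778 + 16.629 = 24.407 m.

Total stopping distance ≈ 24 m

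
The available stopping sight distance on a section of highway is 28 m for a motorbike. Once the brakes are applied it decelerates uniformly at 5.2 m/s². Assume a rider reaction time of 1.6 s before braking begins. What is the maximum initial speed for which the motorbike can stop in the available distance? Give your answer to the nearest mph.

Stopping distance: v·t_r + v²/(2a) = 28 with t_r = 1.6 s and a = 5.200 m/s².
So v² + 16.640 v − 291.20 = 0.
Positive root: v = −a·t_r + √((a·t_r)² + 2a·d) = −8.320 + √(69.222 + 291.20) = 10.6648 m/s.
10.6648 m/s ÷ 0.44704 = 23.856 mph.

Maximum speed ≈ 24 mph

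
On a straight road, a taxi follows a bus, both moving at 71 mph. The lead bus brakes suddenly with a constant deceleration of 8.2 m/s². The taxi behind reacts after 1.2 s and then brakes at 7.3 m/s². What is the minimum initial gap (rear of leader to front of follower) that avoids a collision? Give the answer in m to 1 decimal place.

Minimum gap ≈ 45.7 m

71 mph × 0.44704 = 31.7398 m/s.
Leader travels v²/(2a_L) = 1007.415 / 16.400 = 61.428 m before stopping.
Follower covers v·t_r = 31.7398 × 1.2 = 38.088 m while reacting, then v²/(2a_F) = 1007.415 / 14.600 = 69.001 m while braking, for a total of 38.088 + 69.001 = 107.089 m.
Since a_F ≤ a_L and the follower starts braking later, the follower is never slower than the leader, so the closest approach is when both have stopped.
Minimum gap = 107.089 − 61.428 = 45.661 m.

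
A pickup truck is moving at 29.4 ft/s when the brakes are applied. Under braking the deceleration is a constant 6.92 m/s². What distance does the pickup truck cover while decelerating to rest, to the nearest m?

29.4 ft/s × 0.3048 = 8.9611 m/s.
Braking distance = v²/(2a) = 8.9611² / (2 × 6.920) = 80.301 / 13.840 = 5.802 m.

Braking distance ≈ 6 m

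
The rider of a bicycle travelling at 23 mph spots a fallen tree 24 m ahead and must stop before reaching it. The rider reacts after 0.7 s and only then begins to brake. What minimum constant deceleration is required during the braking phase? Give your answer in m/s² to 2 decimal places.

Required deceleration ≈ 3.15 m/s²

23 mph × 0.44704 = 10.2819 m/s.
Distance covered during reaction = 10.2819 × 0.7 = 7.197 m.
Distance available for braking: 24 − 7.197 = 16.803 m.
v² = 2a·d ⇒ a = v²/(2d) = 10.2819² / (2 × 16.803) = 105.717 / 33.606 = 3.1458 m/s².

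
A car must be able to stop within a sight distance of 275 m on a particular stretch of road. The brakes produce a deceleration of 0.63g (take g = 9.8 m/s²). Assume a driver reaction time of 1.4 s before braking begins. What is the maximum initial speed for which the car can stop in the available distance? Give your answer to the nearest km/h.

a = 0.63 × 9.8 = 6.174 m/s².
Stopping distance: v·t_r + v²/(2a) = 275 with t_r = 1.4 s and a = 6.174 m/s².
So v² + 17.287 v − 3395.70 = 0.
Positive root: v = −a·t_r + √((a·t_r)² + 2a·d) = −8.644 + √(74.719 + 3395.70) = 50.2663 m/s.
50.2663 m/s × 3.6 = 180.959 km/h.

Maximum speed ≈ 181 km/h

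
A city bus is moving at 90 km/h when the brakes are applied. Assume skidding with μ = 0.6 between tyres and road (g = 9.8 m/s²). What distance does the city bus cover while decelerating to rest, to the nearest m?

90 km/h ÷ 3.6 = 25.0000 m/s.
a = μg = 0.6 × 9.8 = 5.880 m/s².
Braking distance = v²/(2a) = 25.0000² / (2 × 5.880) = 625.000 / 11.760 = 53.146 m.

Braking distance ≈ 53 m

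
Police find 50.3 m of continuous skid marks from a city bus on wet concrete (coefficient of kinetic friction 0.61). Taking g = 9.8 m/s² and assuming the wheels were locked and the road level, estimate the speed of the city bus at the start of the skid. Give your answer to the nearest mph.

Deceleration a = μg = 0.61 × 9.8 = 5.978 m/s².
v = √(2a·d) = √(2 × 5.978 × 50.3) = √601.387 = 24.5232 m/s.
= 24.5232 ÷ 0.44704 = 54.857 mph.

Initial speed ≈ 55 mph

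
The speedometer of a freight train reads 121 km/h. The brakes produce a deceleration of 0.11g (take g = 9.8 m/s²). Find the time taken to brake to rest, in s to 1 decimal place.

Braking time ≈ 31.2 s

121 km/h ÷ 3.6 = 33.6111 m/s.
a = 0.11 × 9.8 = 1.078 m/s².
Braking time = v/a = 33.6111 / 1.078 = 31.179 s.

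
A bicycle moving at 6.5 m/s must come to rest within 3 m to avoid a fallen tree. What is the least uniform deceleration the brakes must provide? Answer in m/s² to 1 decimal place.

Required deceleration ≈ 7.0 m/s²

v² = 2a·d ⇒ a = v²/(2d) = 6.5000² / (2 × 3.000) = 42.250 / 6.000 = 7.0417 m/s².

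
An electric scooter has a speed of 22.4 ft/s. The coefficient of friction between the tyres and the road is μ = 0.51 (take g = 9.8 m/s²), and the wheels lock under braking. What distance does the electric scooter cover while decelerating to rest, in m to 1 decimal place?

22.4 ft/s × 0.3048 = 6.8275 m/s.
a = μg = 0.51 × 9.8 = 4.998 m/s².
Braking distance = v²/(2a) = 6.8275² / (2 × 4.998) = 46.615 / 9.996 = 4.663 m.

Braking distance ≈ 4.7 m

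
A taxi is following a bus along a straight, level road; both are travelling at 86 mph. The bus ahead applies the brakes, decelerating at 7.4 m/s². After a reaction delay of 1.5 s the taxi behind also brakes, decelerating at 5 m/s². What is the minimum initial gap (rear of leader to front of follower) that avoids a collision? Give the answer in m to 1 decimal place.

86 mph × 0.44704 = 38.4454 m/s.
Leader travels v²/(2a_L) = 1478.049 / 14.800 = 99.868 m before stopping.
Follower covers v·t_r = 38.4454 × 1.5 = 57.668 m while reacting, then v²/(2a_F) = 1478.049 / 10.000 = 147.805 m while braking, for a total of 57.668 + 147.805 = 205.473 m.
Since a_F ≤ a_L and the follower starts braking later, the follower is never slower than the leader, so the closest approach is when both have stopped.
Minimum gap = 205.473 − 99.868 = 105.605 m.

Minimum gap ≈ 105.6 m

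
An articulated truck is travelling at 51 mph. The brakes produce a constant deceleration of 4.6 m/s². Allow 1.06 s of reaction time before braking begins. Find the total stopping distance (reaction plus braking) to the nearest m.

51 mph × 0.44704 = 22.7990 m/s.
Reaction distance = v·t_r = 22.7990 × 1.06 = 24.167 m.
Braking distance = v²/(2a) = 22.7990² / (2 × 4.600) = 519.794 / 9.200 = 56.499 m.
Total = 24.167 + 56.499 = 80.666 m.

Total stopping distance ≈ 81 m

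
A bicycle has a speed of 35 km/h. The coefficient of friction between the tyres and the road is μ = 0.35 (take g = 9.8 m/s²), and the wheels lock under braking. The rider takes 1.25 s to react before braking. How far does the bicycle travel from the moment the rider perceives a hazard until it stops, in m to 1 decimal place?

Total stopping distance ≈ 25.9 m

35 km/h ÷ 3.6 = 9.7222 m/s.
a = μg = 0.35 × 9.8 = 3.430 m/s².
Reaction distance = v·t_r = 9.7222 × 1.25 = 12.153 m.
Braking distance = v²/(2a) = 9.7222² / (2 × 3.430) = 94.521 / 6.860 = 13.779 m.
Total = 12.153 + 13.779 = 25.932 m.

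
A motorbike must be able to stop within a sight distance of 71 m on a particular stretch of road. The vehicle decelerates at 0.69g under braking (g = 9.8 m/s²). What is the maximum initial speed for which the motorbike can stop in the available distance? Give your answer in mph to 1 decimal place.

Maximum speed ≈ 69.3 mph

a = 0.69 × 9.8 = 6.762 m/s².
v²/(2a) = d ⇒ v = √(2 × 6.762 × 71) = √960.20 = 30.9871 m/s.
30.9871 m/s ÷ 0.44704 = 69.316 mph.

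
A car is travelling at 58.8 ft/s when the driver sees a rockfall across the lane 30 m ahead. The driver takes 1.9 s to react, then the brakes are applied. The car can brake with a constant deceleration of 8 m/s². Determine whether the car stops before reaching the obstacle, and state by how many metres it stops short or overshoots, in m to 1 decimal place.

No — it overshoots by 24.1 m

58.8 ft/s × 0.3048 = 17.9222 m/s.
Reaction distance = 17.9222 × 1.9 = 34.052 m.
Braking distance = v²/(2a) = 321.205 / 16.000 = 20.075 m.
Total stopping distance = 34.052 + 20.075 = 54.127 m, vs 30 m available — it cannot stop in time and overshoots by 54.127 − 30 = 24.127 m.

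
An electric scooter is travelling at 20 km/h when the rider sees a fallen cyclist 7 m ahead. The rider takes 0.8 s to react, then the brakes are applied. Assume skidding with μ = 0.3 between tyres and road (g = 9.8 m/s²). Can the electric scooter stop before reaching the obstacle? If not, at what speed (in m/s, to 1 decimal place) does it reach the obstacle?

20 km/h ÷ 3.6 = 5.5556 m/s.
a = μg = 0.3 × 9.8 = 2.940 m/s².
Reaction distance = 5.5556 × 0.8 = 4.444 m.
Braking distance needed to stop: v²/(2a) = 30.865 / 5.880 = 5.249 m, so total needed = 4.444 + 5.249 = 9.693 m > 7 m — it cannot stop.
Distance remaining when braking begins: 7 − 4.444 = 2.556 m.
v² = v₀² − 2a·d = 30.865 − 2 × 2.940 × 2.556 = 15.836 m²/s².
v = √15.836 = 3.979 m/s.

No — it strikes the obstacle at 4.0 m/s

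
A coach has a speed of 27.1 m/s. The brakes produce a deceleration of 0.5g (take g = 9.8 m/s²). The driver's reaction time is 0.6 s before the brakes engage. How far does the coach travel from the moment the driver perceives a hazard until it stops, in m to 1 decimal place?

Total stopping distance ≈ 91.2 m

a = 0.5 × 9.8 = 4.900 m/s².
Reaction distance = v·t_r = 27.1000 × 0.6 = 16.260 m.
Braking distance = v²/(2a) = 27.1000² / (2 × 4.900) = 734.410 / 9.800 = 74.940 m.
Total = 16.260 + 74.940 = 91.200 m.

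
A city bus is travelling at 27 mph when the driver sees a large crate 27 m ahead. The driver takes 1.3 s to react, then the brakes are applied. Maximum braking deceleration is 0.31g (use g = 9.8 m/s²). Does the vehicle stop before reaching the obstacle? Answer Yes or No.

No

27 mph × 0.44704 = 12.0701 m/s.
a = 0.31 × 9.8 = 3.038 m/s².
Reaction distance = 12.0701 × 1.3 = 15.691 m.
Braking distance = v²/(2a) = 145.687 / 6.076 = 23.977 m.
Total stopping distance = 15.691 + 23.977 = 39.668 m, vs 27 m available — it cannot stop in time and overshoots by 39.668 − 27 = 12.668 m.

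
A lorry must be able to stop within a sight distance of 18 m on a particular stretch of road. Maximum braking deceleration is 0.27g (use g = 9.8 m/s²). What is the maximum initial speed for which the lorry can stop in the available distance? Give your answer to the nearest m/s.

Maximum speed ≈ 10 m/s

a = 0.27 × 9.8 = 2.646 m/s².
v²/(2a) = d ⇒ v = √(2 × 2.646 × 18) = √95.26 = 9.7601 m/s.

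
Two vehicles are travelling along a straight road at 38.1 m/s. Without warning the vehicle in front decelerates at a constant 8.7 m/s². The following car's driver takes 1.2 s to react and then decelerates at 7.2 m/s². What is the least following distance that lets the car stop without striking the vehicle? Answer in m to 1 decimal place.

Leader travels v²/(2a_L) = 1451.610 / 17.400 = 83.426 m before stopping.
Follower covers v·t_r = 38.1000 × 1.2 = 45.720 m while reacting, then v²/(2a_F) = 1451.610 / 14.400 = 100.806 m while braking, for a total of 45.720 + 100.806 = 146.526 m.
Since a_F ≤ a_L and the follower starts braking later, the follower is never slower than the leader, so the closest approach is when both have stopped.
Minimum gap = 146.526 − 83.426 = 63.100 m.

Minimum gap ≈ 63.1 m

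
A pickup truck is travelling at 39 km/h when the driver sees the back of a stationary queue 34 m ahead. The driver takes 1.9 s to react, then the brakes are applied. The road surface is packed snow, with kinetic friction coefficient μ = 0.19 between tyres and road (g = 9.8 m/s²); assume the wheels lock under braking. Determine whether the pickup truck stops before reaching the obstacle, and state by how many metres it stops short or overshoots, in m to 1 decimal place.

No — it overshoots by 18.1 m

39 km/h ÷ 3.6 = 10.8333 m/s.
a = μg = 0.19 × 9.8 = 1.862 m/s².
Reaction distance = 10.8333 × 1.9 = 20.583 m.
Braking distance = v²/(2a) = 117.360 / 3.724 = 31.515 m.
Total stopping distance = 20.583 + 31.515 = 52.098 m, vs 34 m available — it cannot stop in time and overshoots by 52.098 − 34 = 18.098 m.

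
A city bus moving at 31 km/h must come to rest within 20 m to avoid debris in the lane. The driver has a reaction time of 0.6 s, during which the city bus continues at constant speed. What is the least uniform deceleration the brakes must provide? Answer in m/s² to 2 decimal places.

Required deceleration ≈ 2.50 m/s²

31 km/h ÷ 3.6 = 8.6111 m/s.
Distance covered during reaction = 8.6111 × 0.6 = 5.167 m.
Distance available for braking: 20 − 5.167 = 14.833 m.
v² = 2a·d ⇒ a = v²/(2d) = 8.6111² / (2 × 14.833) = 74.151 / 29.666 = 2.4995 m/s².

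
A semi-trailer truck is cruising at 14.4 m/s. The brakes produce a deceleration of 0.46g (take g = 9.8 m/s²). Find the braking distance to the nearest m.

Braking distance ≈ 23 m

a = 0.46 × 9.8 = 4.508 m/s².
Braking distance = v²/(2a) = 14.4000² / (2 × 4.508) = 207.360 / 9.016 = 22.999 m.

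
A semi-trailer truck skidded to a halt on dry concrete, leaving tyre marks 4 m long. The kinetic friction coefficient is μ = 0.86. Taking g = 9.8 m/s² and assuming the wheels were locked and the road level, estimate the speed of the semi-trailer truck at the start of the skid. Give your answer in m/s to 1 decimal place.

Initial speed ≈ 8.2 m/s

Deceleration a = μg = 0.86 × 9.8 = 8.428 m/s².
v = √(2a·d) = √(2 × 8.428 × 4) = √67.424 = 8.2112 m/s.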